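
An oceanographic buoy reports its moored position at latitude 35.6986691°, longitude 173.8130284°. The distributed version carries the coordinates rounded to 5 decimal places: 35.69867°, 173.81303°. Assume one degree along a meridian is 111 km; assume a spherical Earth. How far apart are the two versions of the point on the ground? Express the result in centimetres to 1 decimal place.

The latitude changed by -0.0000009° and the longitude by -0.0000016°.
North–south shift: -0.0000009 × 111000 = -0.0999 m.
E–W at 35.6987°: -0.0000016° × 111000 × cos 35.6987° = -0.0000016 × 111000 × 0.8121 ≈ -0.144228 m.
Hypotenuse of the two orthogonal shifts: √(0.0999² + 0.144228²) = 0.175448 m.
That is 0.175448 m = 17.545 cm.

17.5 centimetres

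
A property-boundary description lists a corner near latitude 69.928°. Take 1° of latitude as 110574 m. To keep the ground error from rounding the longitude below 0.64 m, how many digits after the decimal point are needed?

5 decimal places

At 69.928° one degree of longitude covers 110574 × cos 69.928° ≈ 110574 × 0.3432 ≈ 37949.1 m.
N decimal places → at most half a unit in the last place, 0.5 × 10⁻ᴺ° = 37949.1/2 × 10⁻ᴺ m.
Need 0.5 × 37949.1 × 10⁻ᴺ ≤ 0.64 → 10⁻ᴺ ≤ 3.373e-05, so N ≥ 4.47.
So 5 decimal places suffice (0.19 m); 4 would allow up to 1.9 m.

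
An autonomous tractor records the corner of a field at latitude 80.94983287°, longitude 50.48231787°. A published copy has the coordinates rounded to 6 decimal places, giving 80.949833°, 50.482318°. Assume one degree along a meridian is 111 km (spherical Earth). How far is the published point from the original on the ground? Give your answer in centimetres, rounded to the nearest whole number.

The latitude changed by -0.00000013° and the longitude by -0.00000013°.
N–S: -0.00000013° × 111000 m/° = -0.01443 m.
E–W at 80.9498°: -0.00000013° × 111000 × cos 80.9498° = -0.00000013 × 111000 × 0.1573 ≈ -0.00226983 m.
Distance: √(0.01443² + 0.00226983²) ≈ 0.0146074 m.
That is 0.0146074 m = 1.4607 cm.

1 centimetres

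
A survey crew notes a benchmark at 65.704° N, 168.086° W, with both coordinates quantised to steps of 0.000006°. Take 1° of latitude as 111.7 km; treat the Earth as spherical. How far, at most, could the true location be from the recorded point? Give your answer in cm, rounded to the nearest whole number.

36 cm

With a 0.000006° grid the true value lies within half a step, ±0.000006°/2 = ±3e-06°, of the stored one.
N–S: 3e-06° × 111700 m/° = 0.3351 m.
Longitude error → 3e-06 × 111700 × cos 65.704° = 3e-06 × 111700 × 0.4115 ≈ 0.137877 m.
The two errors are perpendicular, so the maximum displacement is √(0.3351² + 0.137877²) ≈ 0.362356 m.
That is 0.362356 m = 36.236 cm.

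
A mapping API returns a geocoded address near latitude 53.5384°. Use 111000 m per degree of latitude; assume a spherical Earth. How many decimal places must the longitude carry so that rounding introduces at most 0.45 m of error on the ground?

At 53.5384° one degree of longitude covers 111000 × cos 53.5384° ≈ 111000 × 0.5943 ≈ 65965.5 m.
With N decimal places the half-ulp bound is 0.5·10⁻ᴺ°, or 0.5·10⁻ᴺ × 65965.5 m on the ground.
Setting 32982.8 × 10⁻ᴺ ≤ 0.45 gives 10ᴺ ≥ 7.33e+04, i.e. N ≥ 4.87.
N = 4 would give 3.3 m (too coarse); N = 5 gives 0.33 m ≤ 0.45 m.

5 decimal places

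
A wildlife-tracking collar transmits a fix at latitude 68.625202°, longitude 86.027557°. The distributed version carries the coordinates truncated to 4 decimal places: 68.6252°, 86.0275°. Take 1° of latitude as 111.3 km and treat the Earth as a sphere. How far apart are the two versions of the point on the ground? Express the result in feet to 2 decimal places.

Δlat = 68.625202 − 68.6252 = +0.000002°; Δlon = 86.027557 − 86.0275 = +0.000057°.
North–south shift: 0.000002 × 111300 = 0.2226 m.
E–W at 68.6252°: 0.000057° × 111300 × cos 68.6252° = 0.000057 × 111300 × 0.3645 ≈ 2.31222 m.
Combined displacement = (0.2226² + 2.31222²)^½ ≈ 2.32291 m.
Converting: 2.32291 m × 3.2808 ft/m ≈ 7.6211 ft.

7.62 feet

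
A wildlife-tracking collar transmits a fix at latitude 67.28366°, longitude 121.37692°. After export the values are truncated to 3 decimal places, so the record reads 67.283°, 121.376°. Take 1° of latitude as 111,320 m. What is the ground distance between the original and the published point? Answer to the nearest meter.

The latitude changed by +0.00066° and the longitude by +0.00092°.
North–south shift: 0.00066 × 111320 = 73.4712 m.
East–west at this latitude: 0.00092° × 111320 × cos 67.283° ≈ 0.00092 × 42989.5 = 39.5504 m.
Combined displacement = (73.4712² + 39.5504²)^½ ≈ 83.4401 m.

83 meters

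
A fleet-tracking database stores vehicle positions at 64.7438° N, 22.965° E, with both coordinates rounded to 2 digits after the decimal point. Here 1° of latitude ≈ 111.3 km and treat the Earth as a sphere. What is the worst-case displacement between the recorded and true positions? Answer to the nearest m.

605 m

Rounding to 2 decimal places leaves each coordinate within ±0.005° of the true value.
North–south component: 0.005° × 111300 = 556.5 m.
Longitude error → 0.005 × 111300 × cos 64.7438° = 0.005 × 111300 × 0.4267 ≈ 237.44 m.
The two errors are perpendicular, so the maximum displacement is √(556.5² + 237.44²) ≈ 605.037 m.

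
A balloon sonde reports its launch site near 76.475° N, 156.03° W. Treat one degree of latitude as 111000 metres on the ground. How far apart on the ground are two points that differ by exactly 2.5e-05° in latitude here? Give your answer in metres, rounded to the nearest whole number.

3 metres

Along a meridian 2.5e-05° is 2.5e-05 × 111000 = 2.775 m.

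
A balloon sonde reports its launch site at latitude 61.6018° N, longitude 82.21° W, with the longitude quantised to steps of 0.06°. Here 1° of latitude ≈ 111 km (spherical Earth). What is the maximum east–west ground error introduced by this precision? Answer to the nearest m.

1584 m

With a 0.06° grid the true value lies within half a step, ±0.06°/2 = ±0.03°, of the stored one.
At latitude 61.6018° a degree of longitude spans 111000 m × cos 61.6018° = 111000 × 0.4756 ≈ 52791.2 m.
So at most 0.03° × 52791.2 ≈ 1583.74 m east–west.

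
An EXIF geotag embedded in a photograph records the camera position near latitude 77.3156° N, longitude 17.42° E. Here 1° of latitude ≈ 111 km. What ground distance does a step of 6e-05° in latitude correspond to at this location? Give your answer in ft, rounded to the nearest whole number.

22 ft

6e-05° × 111000 m/° = 6.66 m.
Converting: 6.66 m × 3.2808 ft/m ≈ 21.85 ft.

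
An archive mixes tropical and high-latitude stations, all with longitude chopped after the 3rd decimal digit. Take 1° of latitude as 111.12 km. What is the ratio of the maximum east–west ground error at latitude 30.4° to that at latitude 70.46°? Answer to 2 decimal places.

2.58

Truncating at 3 decimal places can drop up to a full unit in the last place, so the longitude may be off by as much as 0.001°.
Error at 30.4° = 0.001° × 111120 × cos 30.4° ≈ 111.12 × 0.8625 = 95.843 m.
Error at 70.46° = 0.001° × 111120 × cos 70.46° ≈ 111.12 × 0.3345 = 37.166 m.
The ratio reduces to cos 30.4° / cos 70.46° = 0.8625/0.3345 ≈ 2.5788.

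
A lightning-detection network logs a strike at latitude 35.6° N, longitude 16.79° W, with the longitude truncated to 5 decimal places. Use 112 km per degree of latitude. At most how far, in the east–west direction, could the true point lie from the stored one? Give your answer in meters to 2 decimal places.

Truncating at 5 decimal places can drop up to a full unit in the last place, so the longitude may be off by as much as 1e-05°.
At latitude 35.6° a degree of longitude spans 112000 m × cos 35.6° = 112000 × 0.8131 ≈ 91067.3 m.
Maximum E–W displacement: 1e-05 × 91067.3 = 0.910673 m.

0.91 meters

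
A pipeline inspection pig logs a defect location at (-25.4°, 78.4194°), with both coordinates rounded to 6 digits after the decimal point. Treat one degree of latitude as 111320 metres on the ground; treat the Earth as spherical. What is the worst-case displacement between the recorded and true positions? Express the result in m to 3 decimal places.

0.075 m

Rounding to 6 decimal places leaves each coordinate within ±5e-07° of the true value.
North–south component: 5e-07° × 111320 = 0.05566 m.
Longitude error → 5e-07 × 111320 × cos 25.4° = 5e-07 × 111320 × 0.9033 ≈ 0.0502796 m.
The two errors are perpendicular, so the maximum displacement is √(0.05566² + 0.0502796²) ≈ 0.0750072 m.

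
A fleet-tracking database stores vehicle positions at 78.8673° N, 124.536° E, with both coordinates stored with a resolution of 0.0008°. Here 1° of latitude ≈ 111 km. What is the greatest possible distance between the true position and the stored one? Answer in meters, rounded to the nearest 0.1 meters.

With a 0.0008° grid the true value lies within half a step, ±0.0008°/2 = ±0.0004°, of the stored one.
N–S: 0.0004° × 111000 m/° = 44.4 m.
E–W at 78.8673°: 0.0004° × 111000 × cos 78.8673° = 0.0004 × 111000 × 0.1931 ≈ 8.57284 m.
The two errors are perpendicular, so the maximum displacement is √(44.4² + 8.57284²) ≈ 45.2201 m.

45.2 meters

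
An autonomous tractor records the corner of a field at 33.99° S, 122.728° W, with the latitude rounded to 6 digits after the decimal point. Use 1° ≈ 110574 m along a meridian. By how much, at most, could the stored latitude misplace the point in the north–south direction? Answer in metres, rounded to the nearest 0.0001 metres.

0.0553 metres

Rounding to 6 decimal places leaves the latitude within ±5e-07° of the true value.
North–south distance: 5e-07° × 110574 m/° = 0.055287 m.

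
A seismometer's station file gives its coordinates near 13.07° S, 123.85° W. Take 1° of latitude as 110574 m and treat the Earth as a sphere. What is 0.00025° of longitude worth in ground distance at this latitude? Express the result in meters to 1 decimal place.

26.9 meters

0.00025° of longitude at 13.07° is 0.00025 × 110574 × cos 13.07° ≈ 0.00025 × 107710 = 26.9274 m.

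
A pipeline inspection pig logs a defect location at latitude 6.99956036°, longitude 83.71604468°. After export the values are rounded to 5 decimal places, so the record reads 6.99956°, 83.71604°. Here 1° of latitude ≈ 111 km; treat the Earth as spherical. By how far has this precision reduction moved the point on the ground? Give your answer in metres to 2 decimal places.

The latitude changed by +0.00000036° and the longitude by +0.00000468°.
N–S: 0.00000036° × 111000 m/° = 0.03996 m.
E–W at 6.99956°: 0.00000468° × 111000 × cos 6.99956° = 0.00000468 × 111000 × 0.9925 ≈ 0.515608 m.
Combined displacement = (0.03996² + 0.515608²)^½ ≈ 0.517155 m.

0.52 metres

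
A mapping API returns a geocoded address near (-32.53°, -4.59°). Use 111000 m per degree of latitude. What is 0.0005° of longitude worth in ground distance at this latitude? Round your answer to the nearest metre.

47 metres

At 32.53° a degree of longitude is 111000 × cos 32.53° ≈ 93585.2 m, so 0.0005° corresponds to 46.7926 m.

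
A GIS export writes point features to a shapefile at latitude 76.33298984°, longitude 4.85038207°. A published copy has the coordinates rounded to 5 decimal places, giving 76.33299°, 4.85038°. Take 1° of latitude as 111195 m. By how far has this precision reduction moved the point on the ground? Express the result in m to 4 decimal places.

Δlat = 76.33298984 − 76.33299 = -0.00000016°; Δlon = 4.85038207 − 4.85038 = +0.00000207°.
North–south shift: -0.00000016 × 111195 = -0.0177912 m.
E–W at 76.333°: 0.00000207° × 111195 × cos 76.333° = 0.00000207 × 111195 × 0.2363 ≈ 0.0543851 m.
Hypotenuse of the two orthogonal shifts: √(0.0177912² + 0.0543851²) = 0.0572212 m.

0.0572 m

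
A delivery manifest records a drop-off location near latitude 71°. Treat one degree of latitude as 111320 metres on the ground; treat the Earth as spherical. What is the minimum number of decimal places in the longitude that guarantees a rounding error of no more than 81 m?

At 71° one degree of longitude covers 111320 × cos 71° ≈ 111320 × 0.3256 ≈ 36242.2 m.
Rounding to N decimal places gives at most 0.5 × 10⁻ᴺ degrees of error, i.e. 0.5 × 10⁻ᴺ × 36242.2 m.
Setting 18121.1 × 10⁻ᴺ ≤ 81 gives 10ᴺ ≥ 223.7, i.e. N ≥ 2.35.
N = 2 would give 181 m (too coarse); N = 3 gives 18.1 m ≤ 81 m.

3 decimal places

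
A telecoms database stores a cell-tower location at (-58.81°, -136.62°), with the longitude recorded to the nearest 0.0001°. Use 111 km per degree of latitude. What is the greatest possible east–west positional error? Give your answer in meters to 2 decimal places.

Rounding to 4 decimal places leaves the longitude within ±5e-05° of the true value.
Parallels shrink by cos φ, so at 58.81° a degree of longitude is 111000 × 0.5179 ≈ 57484.4 m.
East–west error: 5e-05° × 57484.4 m/° ≈ 2.87422 m.

2.87 meters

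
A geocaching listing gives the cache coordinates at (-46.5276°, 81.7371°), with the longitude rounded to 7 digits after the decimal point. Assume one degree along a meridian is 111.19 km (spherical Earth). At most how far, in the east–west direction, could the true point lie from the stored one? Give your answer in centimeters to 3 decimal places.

0.382 centimeters

Rounding to 7 decimal places leaves the longitude within ±5e-08° of the true value.
At latitude 46.5276° a degree of longitude spans 111190 m × cos 46.5276° = 111190 × 0.6880 ≈ 76499.3 m.
East–west error: 5e-08° × 76499.3 m/° ≈ 0.00382496 m.
That is 0.00382496 m = 0.3825 cm.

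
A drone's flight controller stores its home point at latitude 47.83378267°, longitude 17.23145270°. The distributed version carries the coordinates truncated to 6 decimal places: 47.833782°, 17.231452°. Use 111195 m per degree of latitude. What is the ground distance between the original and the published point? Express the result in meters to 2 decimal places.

The latitude changed by +0.00000067° and the longitude by +0.00000070°.
N–S: 0.00000067° × 111195 m/° = 0.0745006 m.
E–W at 47.8338°: 0.00000070° × 111195 × cos 47.8338° = 0.00000070 × 111195 × 0.6713 ≈ 0.0522504 m.
Combined displacement = (0.0745006² + 0.0522504²)^½ ≈ 0.090997 m.

0.09 meters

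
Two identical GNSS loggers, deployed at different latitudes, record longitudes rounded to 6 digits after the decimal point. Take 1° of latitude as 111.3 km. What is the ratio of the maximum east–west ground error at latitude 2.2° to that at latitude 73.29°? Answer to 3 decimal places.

Rounding to 6 decimal places leaves the longitude within ±5e-07° of the true value.
Error at 2.2° = 5e-07° × 111300 × cos 2.2° ≈ 0.05565 × 0.9993 = 0.055609 m.
At 73.29°: 5e-07° × 111300 × cos 73.29° = 5e-07 × 111300 × 0.2875 ≈ 0.016001 m.
Ratio: 0.055609 / 0.016001 = cos 2.2° / cos 73.29° ≈ 3.4754.

3.475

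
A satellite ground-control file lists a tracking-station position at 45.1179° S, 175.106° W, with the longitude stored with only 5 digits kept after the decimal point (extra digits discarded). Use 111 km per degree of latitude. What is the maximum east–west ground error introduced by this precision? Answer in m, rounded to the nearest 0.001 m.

Truncating at 5 decimal places can drop up to a full unit in the last place, so the longitude may be off by as much as 1e-05°.
At latitude 45.1179° a degree of longitude spans 111000 m × cos 45.1179° = 111000 × 0.7057 ≈ 78327.2 m.
East–west error: 1e-05° × 78327.2 m/° ≈ 0.783272 m.

0.783 m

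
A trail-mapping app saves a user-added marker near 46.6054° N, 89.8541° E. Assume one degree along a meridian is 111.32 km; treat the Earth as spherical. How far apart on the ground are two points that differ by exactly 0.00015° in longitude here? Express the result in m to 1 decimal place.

11.5 m

One degree of longitude here spans 111320 × cos 46.6054° = 111320 × 0.6870 ≈ 76479 m; 0.00015° of that is 11.4718 m.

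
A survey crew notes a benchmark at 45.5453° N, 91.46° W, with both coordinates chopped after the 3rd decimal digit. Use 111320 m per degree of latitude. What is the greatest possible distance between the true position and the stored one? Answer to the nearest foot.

Truncating at 3 decimal places can drop up to a full unit in the last place, so each coordinate may be off by as much as 0.001°.
North–south component: 0.001° × 111320 = 111.32 m.
Longitude error → 0.001 × 111320 × cos 45.5453° = 0.001 × 111320 × 0.7003 ≈ 77.9624 m.
Worst case both components are at the extreme and orthogonal: √(111.32² + 77.9624²) ≈ 135.905 m.
In feet: 135.905 m ÷ 0.3048 ≈ 445.88 ft.

446 feet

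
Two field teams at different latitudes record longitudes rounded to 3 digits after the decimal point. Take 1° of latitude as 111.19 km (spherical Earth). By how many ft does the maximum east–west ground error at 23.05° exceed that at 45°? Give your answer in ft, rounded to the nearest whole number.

Rounding to 3 decimal places leaves the longitude within ±0.0005° of the true value.
Error at 23.05° = 0.0005° × 111190 × cos 23.05° ≈ 55.595 × 0.9202 = 51.156 m.
At 45°: 0.0005° × 111190 × cos 45° = 0.0005 × 111190 × 0.7071 ≈ 39.312 m.
So the lower-latitude error exceeds the higher by 51.156 − 39.312 = 11.845 m.
In feet: 11.8449 m ÷ 0.3048 ≈ 38.861 ft.

39 ft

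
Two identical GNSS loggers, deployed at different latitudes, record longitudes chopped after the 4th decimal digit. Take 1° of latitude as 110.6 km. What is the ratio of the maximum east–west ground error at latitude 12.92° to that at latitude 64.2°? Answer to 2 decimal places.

Truncating at 4 decimal places can drop up to a full unit in the last place, so the longitude may be off by as much as 0.0001°.
Error at 12.92° = 0.0001° × 110600 × cos 12.92° ≈ 11.06 × 0.9747 = 10.78 m.
At 64.2°: 0.0001° × 110600 × cos 64.2° = 0.0001 × 110600 × 0.4352 ≈ 4.8137 m.
The ratio reduces to cos 12.92° / cos 64.2° = 0.9747/0.4352 ≈ 2.2395.

2.24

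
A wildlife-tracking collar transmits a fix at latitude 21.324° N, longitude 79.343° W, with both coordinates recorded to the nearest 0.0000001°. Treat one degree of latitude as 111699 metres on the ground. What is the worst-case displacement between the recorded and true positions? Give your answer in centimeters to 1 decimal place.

0.8 centimeters

Rounding to 7 decimal places leaves each coordinate within ±5e-08° of the true value.
N–S: 5e-08° × 111699 m/° = 0.00558495 m.
Longitude error → 5e-08 × 111699 × cos 21.324° = 5e-08 × 111699 × 0.9315 ≈ 0.0052026 m.
The two errors are perpendicular, so the maximum displacement is √(0.00558495² + 0.0052026²) ≈ 0.00763274 m.
That is 0.00763274 m = 0.76327 cm.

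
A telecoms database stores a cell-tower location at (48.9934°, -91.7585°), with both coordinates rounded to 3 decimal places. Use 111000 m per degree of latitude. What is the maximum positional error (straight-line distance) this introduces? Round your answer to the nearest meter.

Rounding to 3 decimal places leaves each coordinate within ±0.0005° of the true value.
N–S: 0.0005° × 111000 m/° = 55.5 m.
East–west component at 48.9934°: 0.0005° × 111000 × cos 48.9934° ≈ 0.0005 × 72832.2 ≈ 36.4161 m.
The two errors are perpendicular, so the maximum displacement is √(55.5² + 36.4161²) ≈ 66.3806 m.

66 meters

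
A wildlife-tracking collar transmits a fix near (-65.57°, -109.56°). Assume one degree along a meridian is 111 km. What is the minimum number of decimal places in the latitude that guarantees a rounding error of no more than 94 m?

One degree of latitude covers 111000 m.
N decimal places → at most half a unit in the last place, 0.5 × 10⁻ᴺ° = 111000/2 × 10⁻ᴺ m.
Need 0.5 × 111000 × 10⁻ᴺ ≤ 94 → 10⁻ᴺ ≤ 1.694e-03, so N ≥ 2.77.
At 2 places the error can reach 555 m, but 3 places keeps it to 55.5 m.

3 decimal places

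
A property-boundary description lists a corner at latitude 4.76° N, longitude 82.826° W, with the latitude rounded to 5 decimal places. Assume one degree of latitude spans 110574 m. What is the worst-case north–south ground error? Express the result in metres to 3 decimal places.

Rounding to 5 decimal places leaves the latitude within ±5e-06° of the true value.
Along the meridian that is 5e-06° × 110574 m/° = 0.55287 m.

0.553 metres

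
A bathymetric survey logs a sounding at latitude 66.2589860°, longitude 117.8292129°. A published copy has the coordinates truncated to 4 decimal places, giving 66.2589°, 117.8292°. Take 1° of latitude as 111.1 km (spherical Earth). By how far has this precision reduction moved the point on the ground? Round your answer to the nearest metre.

10 metres

Δlat = 66.2589860 − 66.2589 = +0.0000860°; Δlon = 117.8292129 − 117.8292 = +0.0000129°.
North–south shift: 0.0000860 × 111100 = 9.5546 m.
East–west at this latitude: 0.0000129° × 111100 × cos 66.2589° ≈ 0.0000129 × 44729.4 = 0.577009 m.
Combined displacement = (9.5546² + 0.577009²)^½ ≈ 9.57201 m.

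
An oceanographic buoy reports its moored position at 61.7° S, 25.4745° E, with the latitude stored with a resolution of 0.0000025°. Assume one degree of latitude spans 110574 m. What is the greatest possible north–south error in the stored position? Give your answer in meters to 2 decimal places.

With a 0.0000025° grid the true value lies within half a step, ±0.0000025°/2 = ±1.25e-06°, of the stored one.
North–south distance: 1.25e-06° × 110574 m/° = 0.138217 m.

0.14 meters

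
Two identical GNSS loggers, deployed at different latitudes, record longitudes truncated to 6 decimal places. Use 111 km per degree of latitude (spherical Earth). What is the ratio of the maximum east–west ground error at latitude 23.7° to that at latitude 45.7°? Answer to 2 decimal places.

1.31

Truncating at 6 decimal places can drop up to a full unit in the last place, so the longitude may be off by as much as 1e-06°.
Error at 23.7° = 1e-06° × 111000 × cos 23.7° ≈ 0.111 × 0.9157 = 0.10164 m.
Error at 45.7° = 1e-06° × 111000 × cos 45.7° ≈ 0.111 × 0.6984 = 0.077524 m.
Ratio: 0.10164 / 0.077524 = cos 23.7° / cos 45.7° ≈ 1.3111.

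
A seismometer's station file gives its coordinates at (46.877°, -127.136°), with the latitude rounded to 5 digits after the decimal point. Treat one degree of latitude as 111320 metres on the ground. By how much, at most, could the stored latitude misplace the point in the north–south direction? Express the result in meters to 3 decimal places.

Rounding to 5 decimal places leaves the latitude within ±5e-06° of the true value.
North–south distance: 5e-06° × 111320 m/° = 0.5566 m.

0.557 meters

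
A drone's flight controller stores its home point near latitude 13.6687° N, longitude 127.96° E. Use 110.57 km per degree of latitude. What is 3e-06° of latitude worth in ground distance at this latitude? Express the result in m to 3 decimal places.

Along a meridian 3e-06° is 3e-06 × 110570 = 0.33171 m.

0.332 m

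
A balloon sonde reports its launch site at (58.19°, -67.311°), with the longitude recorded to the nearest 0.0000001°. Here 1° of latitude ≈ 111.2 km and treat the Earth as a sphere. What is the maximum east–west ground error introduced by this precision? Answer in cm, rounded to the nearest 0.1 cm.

0.3 cm

Rounding to 7 decimal places leaves the longitude within ±5e-08° of the true value.
One degree of longitude at 58.19° is 111200 × cos 58.19° ≈ 111200 × 0.5271 = 58614 m.
Maximum E–W displacement: 5e-08 × 58614 = 0.0029307 m.
That is 0.0029307 m = 0.29307 cm.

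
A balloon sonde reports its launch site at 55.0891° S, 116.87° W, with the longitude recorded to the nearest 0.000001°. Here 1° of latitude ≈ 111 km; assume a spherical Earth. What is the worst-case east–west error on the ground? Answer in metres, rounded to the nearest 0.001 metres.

Rounding to 6 decimal places leaves the longitude within ±5e-07° of the true value.
At latitude 55.0891° a degree of longitude spans 111000 m × cos 55.0891° = 111000 × 0.5723 ≈ 63525.5 m.
So at most 5e-07° × 63525.5 ≈ 0.0317628 m east–west.

0.032 metres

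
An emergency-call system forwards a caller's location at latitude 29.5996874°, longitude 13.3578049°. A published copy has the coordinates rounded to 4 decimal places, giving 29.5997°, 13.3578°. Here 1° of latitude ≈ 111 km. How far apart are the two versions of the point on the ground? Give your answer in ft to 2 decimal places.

4.84 ft

Δlat = 29.5996874 − 29.5997 = -0.0000126°; Δlon = 13.3578049 − 13.3578 = +0.0000049°.
N–S: -0.0000126° × 111000 m/° = -1.3986 m.
E–W at 29.5997°: 0.0000049° × 111000 × cos 29.5997° = 0.0000049 × 111000 × 0.8695 ≈ 0.47292 m.
Hypotenuse of the two orthogonal shifts: √(1.3986² + 0.47292²) = 1.47639 m.
In feet: 1.47639 m ÷ 0.3048 ≈ 4.8438 ft.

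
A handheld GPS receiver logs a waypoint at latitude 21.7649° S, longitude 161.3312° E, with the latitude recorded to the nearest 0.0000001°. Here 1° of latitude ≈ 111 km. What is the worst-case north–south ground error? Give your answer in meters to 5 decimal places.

Rounding to 7 decimal places leaves the latitude within ±5e-08° of the true value.
So the N–S error is at most 5e-08 × 111000 = 0.00555 m.

0.00555 meters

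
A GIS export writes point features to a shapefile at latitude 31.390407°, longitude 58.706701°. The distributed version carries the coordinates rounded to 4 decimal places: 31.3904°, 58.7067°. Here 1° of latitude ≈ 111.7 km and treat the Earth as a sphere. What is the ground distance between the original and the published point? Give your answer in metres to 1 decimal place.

Δlat = 31.390407 − 31.3904 = +0.000007°; Δlon = 58.706701 − 58.7067 = +0.000001°.
N–S: 0.000007° × 111700 m/° = 0.7819 m.
E–W at 31.3904°: 0.000001° × 111700 × cos 31.3904° = 0.000001 × 111700 × 0.8536 ≈ 0.0953514 m.
Combined displacement = (0.7819² + 0.0953514²)^½ ≈ 0.787693 m.

0.8 metres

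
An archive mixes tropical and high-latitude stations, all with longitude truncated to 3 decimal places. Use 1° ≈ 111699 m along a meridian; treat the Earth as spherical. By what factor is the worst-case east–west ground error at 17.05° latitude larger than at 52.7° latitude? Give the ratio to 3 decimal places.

1.578

Truncating at 3 decimal places can drop up to a full unit in the last place, so the longitude may be off by as much as 0.001°.
At 17.05°: 0.001° × 111699 × cos 17.05° = 0.001 × 111699 × 0.9560 ≈ 106.79 m.
Error at 52.7° = 0.001° × 111699 × cos 52.7° ≈ 111.7 × 0.6060 = 67.688 m.
The ratio reduces to cos 17.05° / cos 52.7° = 0.9560/0.6060 ≈ 1.5777.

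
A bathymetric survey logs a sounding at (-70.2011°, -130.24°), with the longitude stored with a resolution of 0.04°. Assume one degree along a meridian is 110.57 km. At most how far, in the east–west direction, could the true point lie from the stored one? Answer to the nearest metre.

With a 0.04° grid the true value lies within half a step, ±0.04°/2 = ±0.02°, of the stored one.
At latitude 70.2011° a degree of longitude spans 110570 m × cos 70.2011° = 110570 × 0.3387 ≈ 37452.3 m.
So at most 0.02° × 37452.3 ≈ 749.045 m east–west.

749 metres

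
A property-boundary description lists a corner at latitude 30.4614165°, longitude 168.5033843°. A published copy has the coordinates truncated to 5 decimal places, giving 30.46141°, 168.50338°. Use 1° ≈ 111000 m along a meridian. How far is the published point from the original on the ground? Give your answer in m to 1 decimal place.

The latitude changed by +0.0000065° and the longitude by +0.0000043°.
N–S: 0.0000065° × 111000 m/° = 0.7215 m.
East–west at this latitude: 0.0000043° × 111000 × cos 30.4614° ≈ 0.0000043 × 95678.8 = 0.411419 m.
Combined displacement = (0.7215² + 0.411419²)^½ ≈ 0.830559 m.

0.8 m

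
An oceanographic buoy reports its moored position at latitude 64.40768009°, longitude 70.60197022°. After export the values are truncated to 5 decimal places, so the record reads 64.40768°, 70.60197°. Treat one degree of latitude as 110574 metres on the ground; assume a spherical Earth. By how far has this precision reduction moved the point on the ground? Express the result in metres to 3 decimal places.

0.014 metres

Δlat = 64.40768009 − 64.40768 = +0.00000009°; Δlon = 70.60197022 − 70.60197 = +0.00000022°.
North–south shift: 0.00000009 × 110574 = 0.00995166 m.
E–W at 64.4077°: 0.00000022° × 110574 × cos 64.4077° = 0.00000022 × 110574 × 0.4320 ≈ 0.0105081 m.
Hypotenuse of the two orthogonal shifts: √(0.00995166² + 0.0105081²) = 0.0144726 m.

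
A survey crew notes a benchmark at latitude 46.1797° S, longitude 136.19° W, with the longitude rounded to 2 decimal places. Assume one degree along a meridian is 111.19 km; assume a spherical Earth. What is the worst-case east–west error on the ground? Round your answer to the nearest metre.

Rounding to 2 decimal places leaves the longitude within ±0.005° of the true value.
At latitude 46.1797° a degree of longitude spans 111190 m × cos 46.1797° = 111190 × 0.6924 ≈ 76987.8 m.
So at most 0.005° × 76987.8 ≈ 384.939 m east–west.

385 metres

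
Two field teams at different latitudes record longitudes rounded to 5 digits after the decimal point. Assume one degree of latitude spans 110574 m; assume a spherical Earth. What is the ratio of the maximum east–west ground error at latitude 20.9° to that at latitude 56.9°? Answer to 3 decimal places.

1.711

Rounding to 5 decimal places leaves the longitude within ±5e-06° of the true value.
Error at 20.9° = 5e-06° × 110574 × cos 20.9° ≈ 0.55287 × 0.9342 = 0.51649 m.
At 56.9°: 5e-06° × 110574 × cos 56.9° = 5e-06 × 110574 × 0.5461 ≈ 0.30192 m.
Ratio: 0.51649 / 0.30192 = cos 20.9° / cos 56.9° ≈ 1.7107.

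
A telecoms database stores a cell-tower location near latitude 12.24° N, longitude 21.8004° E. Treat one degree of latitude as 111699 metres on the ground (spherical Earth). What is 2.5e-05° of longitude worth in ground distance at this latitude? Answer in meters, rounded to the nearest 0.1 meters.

2.7 meters

At 12.24° a degree of longitude is 111699 × cos 12.24° ≈ 109160 m, so 2.5e-05° corresponds to 2.729 m.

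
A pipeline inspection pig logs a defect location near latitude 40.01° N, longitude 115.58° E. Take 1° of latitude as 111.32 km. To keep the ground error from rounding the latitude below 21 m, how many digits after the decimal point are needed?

One degree of latitude covers 111320 m.
Rounding to N decimal places gives at most 0.5 × 10⁻ᴺ degrees of error, i.e. 0.5 × 10⁻ᴺ × 111320 m.
Need 0.5 × 111320 × 10⁻ᴺ ≤ 21 → 10⁻ᴺ ≤ 3.773e-04, so N ≥ 3.42.
At 3 places the error can reach 55.7 m, but 4 places keeps it to 5.57 m.

4 decimal places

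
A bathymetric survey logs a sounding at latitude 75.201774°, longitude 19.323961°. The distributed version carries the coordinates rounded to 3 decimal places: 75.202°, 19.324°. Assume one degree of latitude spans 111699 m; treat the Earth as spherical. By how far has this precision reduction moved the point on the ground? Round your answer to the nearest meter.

25 meters

Δlat = 75.201774 − 75.202 = -0.000226°; Δlon = 19.323961 − 19.324 = -0.000039°.
N–S: -0.000226° × 111699 m/° = -25.244 m.
East–west at this latitude: -0.000039° × 111699 × cos 75.202° ≈ -0.000039 × 28529.3 = -1.11264 m.
Combined displacement = (25.244² + 1.11264²)^½ ≈ 25.2685 m.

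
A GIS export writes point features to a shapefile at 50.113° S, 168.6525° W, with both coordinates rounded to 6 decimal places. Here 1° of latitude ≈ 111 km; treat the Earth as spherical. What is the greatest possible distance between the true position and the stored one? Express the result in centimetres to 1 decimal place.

6.6 centimetres

Rounding to 6 decimal places leaves each coordinate within ±5e-07° of the true value.
North–south component: 5e-07° × 111000 = 0.0555 m.
East–west component at 50.113°: 5e-07° × 111000 × cos 50.113° ≈ 5e-07 × 71181.6 ≈ 0.0355908 m.
Combining orthogonally: (0.0555² + 0.0355908²)^½ ≈ 0.0659314 m.
That is 0.0659314 m = 6.5931 cm.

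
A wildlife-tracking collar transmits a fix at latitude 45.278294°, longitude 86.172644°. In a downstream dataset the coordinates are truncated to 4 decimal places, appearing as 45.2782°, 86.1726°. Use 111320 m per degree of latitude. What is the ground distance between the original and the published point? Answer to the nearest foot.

The latitude changed by +0.000094° and the longitude by +0.000044°.
N–S: 0.000094° × 111320 m/° = 10.4641 m.
East–west at this latitude: 0.000044° × 111320 × cos 45.2782° ≈ 0.000044 × 78332 = 3.44661 m.
Combined displacement = (10.4641² + 3.44661²)^½ ≈ 11.0171 m.
In feet: 11.0171 m ÷ 0.3048 ≈ 36.145 ft.

36 feet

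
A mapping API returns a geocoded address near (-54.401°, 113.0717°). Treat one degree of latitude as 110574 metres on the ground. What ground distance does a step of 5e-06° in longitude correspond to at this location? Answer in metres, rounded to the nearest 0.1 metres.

0.3 metres

At 54.401° a degree of longitude is 110574 × cos 54.401° ≈ 64366.1 m, so 5e-06° corresponds to 0.32183 m.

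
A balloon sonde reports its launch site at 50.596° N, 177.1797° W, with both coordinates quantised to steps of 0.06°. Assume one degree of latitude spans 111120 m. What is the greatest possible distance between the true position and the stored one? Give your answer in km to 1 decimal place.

With a 0.06° grid the true value lies within half a step, ±0.06°/2 = ±0.03°, of the stored one.
N–S: 0.03° × 111120 m/° = 3333.6 m.
Longitude error → 0.03 × 111120 × cos 50.596° = 0.03 × 111120 × 0.6348 ≈ 2116.12 m.
Worst case both components are at the extreme and orthogonal: √(3333.6² + 2116.12²) ≈ 3948.52 m.
That is 3948.52 m = 3.9485 km.

3.9 km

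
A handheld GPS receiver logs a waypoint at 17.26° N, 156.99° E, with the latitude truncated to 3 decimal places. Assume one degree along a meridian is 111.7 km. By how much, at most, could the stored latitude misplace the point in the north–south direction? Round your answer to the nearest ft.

Truncating at 3 decimal places can drop up to a full unit in the last place, so the latitude may be off by as much as 0.001°.
So the N–S error is at most 0.001 × 111700 = 111.7 m.
Converting: 111.7 m × 3.2808 ft/m ≈ 366.47 ft.

366 ft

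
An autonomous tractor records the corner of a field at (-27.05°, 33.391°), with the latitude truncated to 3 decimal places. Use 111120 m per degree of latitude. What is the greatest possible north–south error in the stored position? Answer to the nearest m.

111 m

Truncating at 3 decimal places can drop up to a full unit in the last place, so the latitude may be off by as much as 0.001°.
North–south distance: 0.001° × 111120 m/° = 111.12 m.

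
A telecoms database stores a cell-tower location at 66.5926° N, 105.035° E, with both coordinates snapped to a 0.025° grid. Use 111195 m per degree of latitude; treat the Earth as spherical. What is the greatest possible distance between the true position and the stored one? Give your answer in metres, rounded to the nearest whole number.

1496 metres

With a 0.025° grid the true value lies within half a step, ±0.025°/2 = ±0.0125°, of the stored one.
Latitude error → 0.0125 × 111195 = 1389.94 m along the meridian.
E–W at 66.5926°: 0.0125° × 111195 × cos 66.5926° = 0.0125 × 111195 × 0.3973 ≈ 552.175 m.
The two errors are perpendicular, so the maximum displacement is √(1389.94² + 552.175²) ≈ 1495.6 m.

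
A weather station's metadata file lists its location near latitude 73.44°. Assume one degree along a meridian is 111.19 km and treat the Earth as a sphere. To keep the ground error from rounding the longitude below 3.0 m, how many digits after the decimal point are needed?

4

At 73.44° one degree of longitude covers 111190 × cos 73.44° ≈ 111190 × 0.2850 ≈ 31691.3 m.
With N decimal places the half-ulp bound is 0.5·10⁻ᴺ°, or 0.5·10⁻ᴺ × 31691.3 m on the ground.
Need 0.5 × 31691.3 × 10⁻ᴺ ≤ 3.0 → 10⁻ᴺ ≤ 1.893e-04, so N ≥ 3.72.
So 4 decimal places suffice (1.58 m); 3 would allow up to 15.8 m.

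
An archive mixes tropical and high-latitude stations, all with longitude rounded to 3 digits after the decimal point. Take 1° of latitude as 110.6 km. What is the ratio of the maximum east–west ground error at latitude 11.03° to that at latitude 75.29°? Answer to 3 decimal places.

Rounding to 3 decimal places leaves the longitude within ±0.0005° of the true value.
Error at 11.03° = 0.0005° × 110600 × cos 11.03° ≈ 55.3 × 0.9815 = 54.278 m.
At 75.29°: 0.0005° × 110600 × cos 75.29° = 0.0005 × 110600 × 0.2539 ≈ 14.042 m.
Ratio: 54.278 / 14.042 = cos 11.03° / cos 75.29° ≈ 3.8654.

3.865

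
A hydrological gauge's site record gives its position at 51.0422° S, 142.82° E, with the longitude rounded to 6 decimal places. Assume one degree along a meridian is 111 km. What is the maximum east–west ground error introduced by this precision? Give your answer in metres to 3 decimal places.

0.035 metres

Rounding to 6 decimal places leaves the longitude within ±5e-07° of the true value.
One degree of longitude at 51.0422° is 111000 × cos 51.0422° ≈ 111000 × 0.6287 = 69791 m.
Maximum E–W displacement: 5e-07 × 69791 = 0.0348955 m.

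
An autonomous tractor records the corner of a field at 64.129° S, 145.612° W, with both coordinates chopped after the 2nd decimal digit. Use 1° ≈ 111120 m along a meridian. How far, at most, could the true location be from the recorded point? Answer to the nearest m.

Truncating at 2 decimal places can drop up to a full unit in the last place, so each coordinate may be off by as much as 0.01°.
N–S: 0.01° × 111120 m/° = 1111.2 m.
E–W at 64.129°: 0.01° × 111120 × cos 64.129° = 0.01 × 111120 × 0.4363 ≈ 484.868 m.
Worst case both components are at the extreme and orthogonal: √(1111.2² + 484.868²) ≈ 1212.38 m.

1212 m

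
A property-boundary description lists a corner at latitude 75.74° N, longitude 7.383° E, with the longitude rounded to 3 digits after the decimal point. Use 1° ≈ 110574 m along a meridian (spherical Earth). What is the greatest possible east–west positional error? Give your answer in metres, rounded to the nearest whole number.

Rounding to 3 decimal places leaves the longitude within ±0.0005° of the true value.
At latitude 75.74° a degree of longitude spans 110574 m × cos 75.74° = 110574 × 0.2463 ≈ 27236.9 m.
Maximum E–W displacement: 0.0005 × 27236.9 = 13.6184 m.

14 metres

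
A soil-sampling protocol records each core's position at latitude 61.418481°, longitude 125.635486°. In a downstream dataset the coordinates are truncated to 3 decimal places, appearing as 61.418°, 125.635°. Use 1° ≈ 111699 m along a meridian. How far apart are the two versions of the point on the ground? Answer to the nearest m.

Δlat = 61.418481 − 61.418 = +0.000481°; Δlon = 125.635486 − 125.635 = +0.000486°.
N–S: 0.000481° × 111699 m/° = 53.7272 m.
East–west at this latitude: 0.000486° × 111699 × cos 61.418° ≈ 0.000486 × 53438.6 = 25.9712 m.
Combined displacement = (53.7272² + 25.9712²)^½ ≈ 59.6751 m.

60 m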